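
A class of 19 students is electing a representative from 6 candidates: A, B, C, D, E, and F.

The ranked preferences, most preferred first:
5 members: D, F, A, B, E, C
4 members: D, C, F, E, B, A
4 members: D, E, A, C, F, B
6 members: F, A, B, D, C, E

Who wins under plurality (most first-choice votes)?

D

First-place votes: A 0, B 0, C 0, D 13, E 0, F 6.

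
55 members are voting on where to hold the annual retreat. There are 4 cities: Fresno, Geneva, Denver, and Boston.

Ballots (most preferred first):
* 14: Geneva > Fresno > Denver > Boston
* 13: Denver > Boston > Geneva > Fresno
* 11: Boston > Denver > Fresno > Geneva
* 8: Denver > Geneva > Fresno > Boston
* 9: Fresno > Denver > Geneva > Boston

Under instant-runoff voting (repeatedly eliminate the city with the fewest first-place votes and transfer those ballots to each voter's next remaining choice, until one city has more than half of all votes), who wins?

Round 1: Fresno 9, Geneva 14, Denver 21, Boston 11. Fresno eliminated.
Round 2: Geneva 14, Denver 30, Boston 11. Denver has a majority (≥28).

Denver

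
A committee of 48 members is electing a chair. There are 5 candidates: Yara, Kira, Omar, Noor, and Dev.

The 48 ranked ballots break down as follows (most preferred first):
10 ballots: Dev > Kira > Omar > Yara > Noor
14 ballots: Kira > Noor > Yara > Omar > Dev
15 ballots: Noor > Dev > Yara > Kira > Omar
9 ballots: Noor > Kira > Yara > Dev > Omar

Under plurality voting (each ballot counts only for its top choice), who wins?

First-place votes: Yara 0, Kira 14, Omar 0, Noor 24, Dev 10.

Noor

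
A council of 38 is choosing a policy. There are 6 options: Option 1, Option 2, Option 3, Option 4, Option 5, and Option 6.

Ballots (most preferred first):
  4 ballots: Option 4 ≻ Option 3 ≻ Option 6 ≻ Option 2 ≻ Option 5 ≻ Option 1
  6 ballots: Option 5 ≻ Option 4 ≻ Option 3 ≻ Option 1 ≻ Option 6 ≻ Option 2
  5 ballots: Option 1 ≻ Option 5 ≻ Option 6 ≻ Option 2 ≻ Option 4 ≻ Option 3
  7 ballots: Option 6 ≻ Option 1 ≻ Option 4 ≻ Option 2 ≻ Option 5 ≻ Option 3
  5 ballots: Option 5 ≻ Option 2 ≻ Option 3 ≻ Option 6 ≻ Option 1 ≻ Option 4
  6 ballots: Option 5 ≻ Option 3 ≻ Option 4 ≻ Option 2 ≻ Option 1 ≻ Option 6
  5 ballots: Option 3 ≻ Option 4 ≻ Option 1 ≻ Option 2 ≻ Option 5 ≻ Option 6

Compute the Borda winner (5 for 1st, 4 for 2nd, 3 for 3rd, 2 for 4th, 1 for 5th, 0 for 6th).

Option 5

Option 1: 4×0 + 6×2 + 5×5 + 7×4 + 5×1 + 6×1 + 5×3 = 91
Option 2: 4×2 + 6×0 + 5×2 + 7×2 + 5×4 + 6×2 + 5×2 = 74
Option 3: 4×4 + 6×3 + 5×0 + 7×0 + 5×3 + 6×4 + 5×5 = 98
Option 4: 4×5 + 6×4 + 5×1 + 7×3 + 5×0 + 6×3 + 5×4 = 108
Option 5: 4×1 + 6×5 + 5×4 + 7×1 + 5×5 + 6×5 + 5×1 = 121
Option 6: 4×3 + 6×1 + 5×3 + 7×5 + 5×2 + 6×0 + 5×0 = 78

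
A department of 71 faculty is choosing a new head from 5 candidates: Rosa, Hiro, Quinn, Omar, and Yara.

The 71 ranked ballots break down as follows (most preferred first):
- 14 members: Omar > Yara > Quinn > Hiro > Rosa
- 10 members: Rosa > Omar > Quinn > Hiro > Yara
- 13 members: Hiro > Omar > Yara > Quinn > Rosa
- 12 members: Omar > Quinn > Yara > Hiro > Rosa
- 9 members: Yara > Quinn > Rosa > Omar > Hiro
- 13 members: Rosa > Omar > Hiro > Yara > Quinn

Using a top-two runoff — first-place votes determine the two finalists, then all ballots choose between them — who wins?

Omar

Round 1 first-place votes: Rosa 23, Hiro 13, Quinn 0, Omar 26, Yara 9. Omar and Rosa advance.
Runoff: Omar is ranked above Rosa on 39 ballots, Rosa above Omar on 32.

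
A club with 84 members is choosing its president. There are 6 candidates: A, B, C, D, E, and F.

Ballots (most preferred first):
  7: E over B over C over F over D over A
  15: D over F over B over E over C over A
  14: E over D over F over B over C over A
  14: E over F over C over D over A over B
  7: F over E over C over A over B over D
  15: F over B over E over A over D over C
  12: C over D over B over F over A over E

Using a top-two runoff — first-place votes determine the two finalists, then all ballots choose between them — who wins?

F

Round 1 first-place votes: A 0, B 0, C 12, D 15, E 35, F 22. E and F advance.
Runoff: E is ranked above F on 35 ballots, F above E on 49.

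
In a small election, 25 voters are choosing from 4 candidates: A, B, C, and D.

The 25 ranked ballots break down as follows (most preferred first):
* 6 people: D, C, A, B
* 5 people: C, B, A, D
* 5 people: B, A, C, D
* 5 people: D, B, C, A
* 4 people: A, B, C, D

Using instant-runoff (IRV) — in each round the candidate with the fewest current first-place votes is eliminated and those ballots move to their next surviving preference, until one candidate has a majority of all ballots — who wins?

Round 1: A 4, B 5, C 5, D 11. A eliminated.
Round 2: B 9, C 5, D 11. C eliminated.
Round 3: B 14, D 11. B has a majority (≥13).

B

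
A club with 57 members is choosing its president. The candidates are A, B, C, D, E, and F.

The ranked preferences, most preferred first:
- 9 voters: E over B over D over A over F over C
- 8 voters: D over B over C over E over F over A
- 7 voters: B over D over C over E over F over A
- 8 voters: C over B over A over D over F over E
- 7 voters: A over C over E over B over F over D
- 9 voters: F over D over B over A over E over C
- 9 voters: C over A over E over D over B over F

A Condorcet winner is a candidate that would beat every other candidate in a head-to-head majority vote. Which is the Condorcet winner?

B

B vs A: 41–16
B vs C: 33–24
B vs D: 31–26
B vs E: 32–25
B vs F: 48–9
B beats every other candidate.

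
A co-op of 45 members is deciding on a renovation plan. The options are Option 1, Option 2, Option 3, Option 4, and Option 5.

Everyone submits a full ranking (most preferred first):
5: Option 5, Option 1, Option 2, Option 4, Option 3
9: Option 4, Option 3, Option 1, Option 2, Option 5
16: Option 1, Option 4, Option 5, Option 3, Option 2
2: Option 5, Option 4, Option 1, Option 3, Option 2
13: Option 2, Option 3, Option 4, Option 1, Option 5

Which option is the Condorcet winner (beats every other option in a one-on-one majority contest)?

Option 4 vs Option 1: 24–21
Option 4 vs Option 2: 27–18
Option 4 vs Option 3: 32–13
Option 4 vs Option 5: 38–7
Option 4 beats every other option.

Option 4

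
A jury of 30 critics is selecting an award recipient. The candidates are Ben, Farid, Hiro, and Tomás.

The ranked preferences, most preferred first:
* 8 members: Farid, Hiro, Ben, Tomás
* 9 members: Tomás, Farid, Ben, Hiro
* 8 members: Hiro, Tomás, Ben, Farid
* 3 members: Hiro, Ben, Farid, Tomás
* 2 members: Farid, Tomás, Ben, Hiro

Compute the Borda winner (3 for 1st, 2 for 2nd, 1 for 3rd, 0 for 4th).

Farid

Ben: 8×1 + 9×1 + 8×1 + 3×2 + 2×1 = 33
Farid: 8×3 + 9×2 + 8×0 + 3×1 + 2×3 = 51
Hiro: 8×2 + 9×0 + 8×3 + 3×3 + 2×0 = 49
Tomás: 8×0 + 9×3 + 8×2 + 3×0 + 2×2 = 47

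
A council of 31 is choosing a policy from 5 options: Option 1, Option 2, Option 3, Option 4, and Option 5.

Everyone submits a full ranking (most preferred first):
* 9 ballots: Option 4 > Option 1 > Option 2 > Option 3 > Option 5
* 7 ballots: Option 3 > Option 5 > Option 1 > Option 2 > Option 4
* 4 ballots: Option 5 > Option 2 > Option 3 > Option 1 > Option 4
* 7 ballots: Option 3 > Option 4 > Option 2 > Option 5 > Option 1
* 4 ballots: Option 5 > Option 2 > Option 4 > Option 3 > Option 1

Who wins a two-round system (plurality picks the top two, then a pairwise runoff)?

Round 1 first-place votes: Option 1 0, Option 2 0, Option 3 14, Option 4 9, Option 5 8. Option 3 and Option 4 advance.
Runoff: Option 3 is ranked above Option 4 on 18 ballots, Option 4 above Option 3 on 13.

Option 3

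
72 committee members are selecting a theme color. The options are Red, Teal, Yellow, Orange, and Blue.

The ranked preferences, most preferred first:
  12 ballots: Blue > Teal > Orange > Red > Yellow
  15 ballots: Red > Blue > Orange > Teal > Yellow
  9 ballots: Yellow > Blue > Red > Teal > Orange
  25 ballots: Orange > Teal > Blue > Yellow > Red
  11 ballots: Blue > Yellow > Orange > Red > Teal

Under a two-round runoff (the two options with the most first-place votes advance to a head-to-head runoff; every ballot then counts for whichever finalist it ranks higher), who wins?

Round 1 first-place votes: Red 15, Teal 0, Yellow 9, Orange 25, Blue 23. Orange and Blue advance.
Runoff: Orange is ranked above Blue on 25 ballots, Blue above Orange on 47.

Blue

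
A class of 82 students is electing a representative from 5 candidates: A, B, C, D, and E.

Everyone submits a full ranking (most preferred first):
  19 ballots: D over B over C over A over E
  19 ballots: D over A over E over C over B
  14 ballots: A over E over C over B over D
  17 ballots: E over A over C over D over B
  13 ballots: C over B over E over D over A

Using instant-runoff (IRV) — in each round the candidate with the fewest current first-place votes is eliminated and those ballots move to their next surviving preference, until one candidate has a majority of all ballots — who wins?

E

Round 1: A 14, B 0, C 13, D 38, E 17. B eliminated.
Round 2: A 14, C 13, D 38, E 17. C eliminated.
Round 3: A 14, D 38, E 30. A eliminated.
Round 4: D 38, E 44. E has a majority (≥42).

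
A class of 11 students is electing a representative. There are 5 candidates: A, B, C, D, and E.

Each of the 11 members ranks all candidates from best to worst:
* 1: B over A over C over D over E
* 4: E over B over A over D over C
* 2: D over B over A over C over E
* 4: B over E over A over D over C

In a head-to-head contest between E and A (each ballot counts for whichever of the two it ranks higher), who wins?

E

E is ranked above A on 8 ballots; A above E on 3.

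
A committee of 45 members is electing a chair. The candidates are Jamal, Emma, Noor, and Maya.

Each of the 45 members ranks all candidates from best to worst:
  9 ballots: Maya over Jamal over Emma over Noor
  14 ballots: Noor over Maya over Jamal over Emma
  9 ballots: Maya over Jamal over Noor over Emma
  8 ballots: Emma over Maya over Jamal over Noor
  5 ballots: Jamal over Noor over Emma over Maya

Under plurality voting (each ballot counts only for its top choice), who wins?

Maya

First-place votes: Jamal 5, Emma 8, Noor 14, Maya 18.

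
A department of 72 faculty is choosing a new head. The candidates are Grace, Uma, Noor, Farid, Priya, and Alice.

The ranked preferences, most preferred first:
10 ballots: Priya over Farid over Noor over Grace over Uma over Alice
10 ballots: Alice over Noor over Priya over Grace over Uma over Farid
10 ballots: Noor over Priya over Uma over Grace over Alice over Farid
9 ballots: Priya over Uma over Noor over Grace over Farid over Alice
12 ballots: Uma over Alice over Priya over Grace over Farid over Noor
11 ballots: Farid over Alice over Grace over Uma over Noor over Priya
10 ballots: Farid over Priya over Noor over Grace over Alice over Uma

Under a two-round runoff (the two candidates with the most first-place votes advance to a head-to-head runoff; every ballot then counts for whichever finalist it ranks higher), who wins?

Round 1 first-place votes: Grace 0, Uma 12, Noor 10, Farid 21, Priya 19, Alice 10. Farid and Priya advance.
Runoff: Farid is ranked above Priya on 21 ballots, Priya above Farid on 51.

Priya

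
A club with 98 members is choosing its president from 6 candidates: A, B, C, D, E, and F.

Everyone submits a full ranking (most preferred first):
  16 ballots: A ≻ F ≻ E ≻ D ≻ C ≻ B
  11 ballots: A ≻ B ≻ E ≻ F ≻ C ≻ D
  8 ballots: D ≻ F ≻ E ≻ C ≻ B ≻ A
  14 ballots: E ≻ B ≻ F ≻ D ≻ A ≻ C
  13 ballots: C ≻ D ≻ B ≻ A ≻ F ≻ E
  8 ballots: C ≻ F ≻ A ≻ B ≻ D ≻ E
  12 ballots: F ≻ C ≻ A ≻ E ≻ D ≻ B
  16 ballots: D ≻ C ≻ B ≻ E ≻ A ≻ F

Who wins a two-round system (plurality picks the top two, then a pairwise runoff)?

Round 1 first-place votes: A 27, B 0, C 21, D 24, E 14, F 12. A and D advance.
Runoff: A is ranked above D on 47 ballots, D above A on 51.

D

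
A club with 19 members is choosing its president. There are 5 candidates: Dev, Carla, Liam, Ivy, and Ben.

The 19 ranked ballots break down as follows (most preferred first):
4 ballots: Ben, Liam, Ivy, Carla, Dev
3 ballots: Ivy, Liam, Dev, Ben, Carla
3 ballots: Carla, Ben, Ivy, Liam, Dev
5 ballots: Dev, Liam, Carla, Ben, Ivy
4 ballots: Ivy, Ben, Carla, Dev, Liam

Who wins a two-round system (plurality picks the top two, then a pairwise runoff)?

Ivy

Round 1 first-place votes: Dev 5, Carla 3, Liam 0, Ivy 7, Ben 4. Ivy and Dev advance.
Runoff: Ivy is ranked above Dev on 14 ballots, Dev above Ivy on 5.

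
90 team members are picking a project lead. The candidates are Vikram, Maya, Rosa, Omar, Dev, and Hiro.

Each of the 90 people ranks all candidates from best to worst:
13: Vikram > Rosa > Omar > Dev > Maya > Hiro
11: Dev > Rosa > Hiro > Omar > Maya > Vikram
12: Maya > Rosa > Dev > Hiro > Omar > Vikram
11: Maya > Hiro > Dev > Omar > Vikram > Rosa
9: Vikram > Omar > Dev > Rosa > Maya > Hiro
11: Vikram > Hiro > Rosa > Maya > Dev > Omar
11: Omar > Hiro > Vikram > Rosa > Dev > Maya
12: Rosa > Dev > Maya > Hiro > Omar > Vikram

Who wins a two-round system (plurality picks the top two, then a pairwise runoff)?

Round 1 first-place votes: Vikram 33, Maya 23, Rosa 12, Omar 11, Dev 11, Hiro 0. Vikram and Maya advance.
Runoff: Vikram is ranked above Maya on 44 ballots, Maya above Vikram on 46.

Maya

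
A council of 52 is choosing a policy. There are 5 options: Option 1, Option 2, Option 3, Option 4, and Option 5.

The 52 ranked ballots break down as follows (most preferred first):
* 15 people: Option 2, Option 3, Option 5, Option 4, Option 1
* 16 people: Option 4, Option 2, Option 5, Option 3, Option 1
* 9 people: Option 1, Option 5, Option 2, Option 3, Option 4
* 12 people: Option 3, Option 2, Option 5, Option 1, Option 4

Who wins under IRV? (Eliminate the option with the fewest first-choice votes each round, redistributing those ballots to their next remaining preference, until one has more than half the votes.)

Round 1: Option 1 9, Option 2 15, Option 3 12, Option 4 16, Option 5 0. Option 5 eliminated.
Round 2: Option 1 9, Option 2 15, Option 3 12, Option 4 16. Option 1 eliminated.
Round 3: Option 2 24, Option 3 12, Option 4 16. Option 3 eliminated.
Round 4: Option 2 36, Option 4 16. Option 2 has a majority (≥27).

Option 2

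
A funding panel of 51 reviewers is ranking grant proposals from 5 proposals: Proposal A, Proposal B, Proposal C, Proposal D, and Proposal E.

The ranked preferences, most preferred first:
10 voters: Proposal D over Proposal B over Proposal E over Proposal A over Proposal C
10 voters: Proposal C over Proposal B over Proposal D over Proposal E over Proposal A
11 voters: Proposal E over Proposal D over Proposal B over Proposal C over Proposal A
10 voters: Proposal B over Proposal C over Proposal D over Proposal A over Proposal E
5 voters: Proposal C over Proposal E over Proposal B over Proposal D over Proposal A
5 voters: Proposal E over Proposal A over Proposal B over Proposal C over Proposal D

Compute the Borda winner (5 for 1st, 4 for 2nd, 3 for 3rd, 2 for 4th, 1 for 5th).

Proposal A: 10×2 + 10×1 + 11×1 + 10×2 + 5×1 + 5×4 = 86
Proposal B: 10×4 + 10×4 + 11×3 + 10×5 + 5×3 + 5×3 = 193
Proposal C: 10×1 + 10×5 + 11×2 + 10×4 + 5×5 + 5×2 = 157
Proposal D: 10×5 + 10×3 + 11×4 + 10×3 + 5×2 + 5×1 = 169
Proposal E: 10×3 + 10×2 + 11×5 + 10×1 + 5×4 + 5×5 = 160

Proposal B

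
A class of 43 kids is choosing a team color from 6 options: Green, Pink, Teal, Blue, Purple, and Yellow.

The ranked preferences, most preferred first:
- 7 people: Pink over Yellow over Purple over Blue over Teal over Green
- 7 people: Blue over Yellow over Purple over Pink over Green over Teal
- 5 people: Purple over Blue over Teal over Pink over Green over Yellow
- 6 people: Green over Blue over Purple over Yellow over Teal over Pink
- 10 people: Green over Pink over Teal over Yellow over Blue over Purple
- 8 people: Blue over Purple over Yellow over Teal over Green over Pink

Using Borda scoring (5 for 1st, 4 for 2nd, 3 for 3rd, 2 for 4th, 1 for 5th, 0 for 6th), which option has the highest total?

Green: 7×0 + 7×1 + 5×1 + 6×5 + 10×5 + 8×1 = 100
Pink: 7×5 + 7×2 + 5×2 + 6×0 + 10×4 + 8×0 = 99
Teal: 7×1 + 7×0 + 5×3 + 6×1 + 10×3 + 8×2 = 74
Blue: 7×2 + 7×5 + 5×4 + 6×4 + 10×1 + 8×5 = 143
Purple: 7×3 + 7×3 + 5×5 + 6×3 + 10×0 + 8×4 = 117
Yellow: 7×4 + 7×4 + 5×0 + 6×2 + 10×2 + 8×3 = 112

Blue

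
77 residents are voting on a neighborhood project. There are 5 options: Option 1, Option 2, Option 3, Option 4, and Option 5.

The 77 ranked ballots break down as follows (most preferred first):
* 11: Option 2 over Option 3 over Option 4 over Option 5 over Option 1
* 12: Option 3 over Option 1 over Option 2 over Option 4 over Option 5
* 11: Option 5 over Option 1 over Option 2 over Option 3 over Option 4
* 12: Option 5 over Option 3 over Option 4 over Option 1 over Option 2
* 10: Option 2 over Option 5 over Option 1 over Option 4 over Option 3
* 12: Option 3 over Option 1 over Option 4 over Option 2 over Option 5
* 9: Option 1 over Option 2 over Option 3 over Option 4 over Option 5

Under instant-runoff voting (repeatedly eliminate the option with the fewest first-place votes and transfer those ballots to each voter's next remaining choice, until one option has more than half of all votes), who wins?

Option 2

Round 1: Option 1 9, Option 2 21, Option 3 24, Option 4 0, Option 5 23. Option 4 eliminated.
Round 2: Option 1 9, Option 2 21, Option 3 24, Option 5 23. Option 1 eliminated.
Round 3: Option 2 30, Option 3 24, Option 5 23. Option 5 eliminated.
Round 4: Option 2 41, Option 3 36. Option 2 has a majority (≥39).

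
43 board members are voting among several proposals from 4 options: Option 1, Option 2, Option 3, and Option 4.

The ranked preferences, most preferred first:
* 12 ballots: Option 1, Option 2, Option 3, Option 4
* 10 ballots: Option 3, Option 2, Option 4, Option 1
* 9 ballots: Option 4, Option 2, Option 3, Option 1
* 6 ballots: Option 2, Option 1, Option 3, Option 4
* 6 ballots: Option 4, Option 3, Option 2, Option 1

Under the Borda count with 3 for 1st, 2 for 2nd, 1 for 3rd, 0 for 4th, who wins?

Option 1: 12×3 + 10×0 + 9×0 + 6×2 + 6×0 = 48
Option 2: 12×2 + 10×2 + 9×2 + 6×3 + 6×1 = 86
Option 3: 12×1 + 10×3 + 9×1 + 6×1 + 6×2 = 69
Option 4: 12×0 + 10×1 + 9×3 + 6×0 + 6×3 = 55

Option 2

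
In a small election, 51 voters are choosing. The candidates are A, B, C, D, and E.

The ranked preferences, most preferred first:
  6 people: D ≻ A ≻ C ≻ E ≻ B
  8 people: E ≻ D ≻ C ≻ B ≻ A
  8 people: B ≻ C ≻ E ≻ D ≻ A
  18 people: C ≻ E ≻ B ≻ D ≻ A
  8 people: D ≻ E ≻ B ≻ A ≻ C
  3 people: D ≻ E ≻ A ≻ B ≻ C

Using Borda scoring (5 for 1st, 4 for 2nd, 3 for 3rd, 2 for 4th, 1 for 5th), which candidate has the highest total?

E

A: 6×4 + 8×1 + 8×1 + 18×1 + 8×2 + 3×3 = 83
B: 6×1 + 8×2 + 8×5 + 18×3 + 8×3 + 3×2 = 146
C: 6×3 + 8×3 + 8×4 + 18×5 + 8×1 + 3×1 = 175
D: 6×5 + 8×4 + 8×2 + 18×2 + 8×5 + 3×5 = 169
E: 6×2 + 8×5 + 8×3 + 18×4 + 8×4 + 3×4 = 192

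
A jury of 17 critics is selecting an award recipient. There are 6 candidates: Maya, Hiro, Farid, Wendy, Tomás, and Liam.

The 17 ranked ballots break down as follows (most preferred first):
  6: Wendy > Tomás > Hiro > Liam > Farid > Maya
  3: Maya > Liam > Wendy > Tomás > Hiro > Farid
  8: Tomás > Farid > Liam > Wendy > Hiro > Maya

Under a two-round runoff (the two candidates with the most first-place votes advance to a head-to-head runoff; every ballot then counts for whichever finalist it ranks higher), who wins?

Round 1 first-place votes: Maya 3, Hiro 0, Farid 0, Wendy 6, Tomás 8, Liam 0. Tomás and Wendy advance.
Runoff: Tomás is ranked above Wendy on 8 ballots, Wendy above Tomás on 9.

Wendy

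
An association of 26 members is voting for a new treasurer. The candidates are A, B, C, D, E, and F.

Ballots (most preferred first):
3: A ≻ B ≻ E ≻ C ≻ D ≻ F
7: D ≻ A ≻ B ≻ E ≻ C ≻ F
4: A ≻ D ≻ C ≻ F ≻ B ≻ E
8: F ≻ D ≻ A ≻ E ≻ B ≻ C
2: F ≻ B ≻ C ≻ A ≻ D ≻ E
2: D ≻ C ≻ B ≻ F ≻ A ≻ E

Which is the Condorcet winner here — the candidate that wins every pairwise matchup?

D vs A: 17–9
D vs B: 21–5
D vs C: 21–5
D vs E: 23–3
D vs F: 16–10
D beats every other candidate.

D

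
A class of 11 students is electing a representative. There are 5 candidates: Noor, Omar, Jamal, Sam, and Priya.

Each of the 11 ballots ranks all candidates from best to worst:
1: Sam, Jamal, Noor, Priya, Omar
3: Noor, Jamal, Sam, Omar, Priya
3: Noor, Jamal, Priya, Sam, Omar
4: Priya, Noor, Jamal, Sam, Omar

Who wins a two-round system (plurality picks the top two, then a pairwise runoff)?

Noor

Round 1 first-place votes: Noor 6, Omar 0, Jamal 0, Sam 1, Priya 4. Noor and Priya advance.
Runoff: Noor is ranked above Priya on 7 ballots, Priya above Noor on 4.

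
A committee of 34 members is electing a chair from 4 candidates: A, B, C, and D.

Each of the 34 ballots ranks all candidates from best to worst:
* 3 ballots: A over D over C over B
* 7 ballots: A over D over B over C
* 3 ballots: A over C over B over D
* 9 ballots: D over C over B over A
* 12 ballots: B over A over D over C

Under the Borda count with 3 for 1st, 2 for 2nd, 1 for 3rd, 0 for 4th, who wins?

A

A: 3×3 + 7×3 + 3×3 + 9×0 + 12×2 = 63
B: 3×0 + 7×1 + 3×1 + 9×1 + 12×3 = 55
C: 3×1 + 7×0 + 3×2 + 9×2 + 12×0 = 27
D: 3×2 + 7×2 + 3×0 + 9×3 + 12×1 = 59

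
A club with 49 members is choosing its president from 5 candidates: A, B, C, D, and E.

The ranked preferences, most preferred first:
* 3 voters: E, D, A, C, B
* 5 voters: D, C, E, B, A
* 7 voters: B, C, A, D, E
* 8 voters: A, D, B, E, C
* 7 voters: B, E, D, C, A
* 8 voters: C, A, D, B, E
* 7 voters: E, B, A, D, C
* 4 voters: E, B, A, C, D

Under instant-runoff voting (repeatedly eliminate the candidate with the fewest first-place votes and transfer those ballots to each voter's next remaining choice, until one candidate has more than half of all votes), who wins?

Round 1: A 8, B 14, C 8, D 5, E 14. D eliminated.
Round 2: A 8, B 14, C 13, E 14. A eliminated.
Round 3: B 22, C 13, E 14. C eliminated.
Round 4: B 30, E 19. B has a majority (≥25).

B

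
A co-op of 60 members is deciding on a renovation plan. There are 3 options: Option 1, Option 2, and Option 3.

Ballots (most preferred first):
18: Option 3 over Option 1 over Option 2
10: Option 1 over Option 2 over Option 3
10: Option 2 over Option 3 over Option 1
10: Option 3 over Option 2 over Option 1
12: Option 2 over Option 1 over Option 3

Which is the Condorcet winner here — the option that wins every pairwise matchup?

Option 2

Option 2 vs Option 1: 32–28
Option 2 vs Option 3: 32–28
Option 2 beats every other option.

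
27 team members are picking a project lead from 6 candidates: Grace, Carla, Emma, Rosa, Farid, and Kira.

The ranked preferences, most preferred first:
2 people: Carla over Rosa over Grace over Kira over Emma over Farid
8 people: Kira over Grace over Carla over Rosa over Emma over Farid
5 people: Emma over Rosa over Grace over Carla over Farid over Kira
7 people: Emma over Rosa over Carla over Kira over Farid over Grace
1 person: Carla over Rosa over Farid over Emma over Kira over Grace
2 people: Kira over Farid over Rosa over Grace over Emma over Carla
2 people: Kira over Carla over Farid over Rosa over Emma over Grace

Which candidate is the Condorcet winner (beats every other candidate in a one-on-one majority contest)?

Rosa vs Grace: 19–8
Rosa vs Carla: 14–13
Rosa vs Emma: 15–12
Rosa vs Farid: 23–4
Rosa vs Kira: 15–12
Rosa beats every other candidate.

Rosa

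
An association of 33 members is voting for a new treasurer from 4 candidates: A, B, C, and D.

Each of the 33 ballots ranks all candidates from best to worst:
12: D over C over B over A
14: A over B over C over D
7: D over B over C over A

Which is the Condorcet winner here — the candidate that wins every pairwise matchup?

D

D vs A: 19–14
D vs B: 19–14
D vs C: 19–14
D beats every other candidate.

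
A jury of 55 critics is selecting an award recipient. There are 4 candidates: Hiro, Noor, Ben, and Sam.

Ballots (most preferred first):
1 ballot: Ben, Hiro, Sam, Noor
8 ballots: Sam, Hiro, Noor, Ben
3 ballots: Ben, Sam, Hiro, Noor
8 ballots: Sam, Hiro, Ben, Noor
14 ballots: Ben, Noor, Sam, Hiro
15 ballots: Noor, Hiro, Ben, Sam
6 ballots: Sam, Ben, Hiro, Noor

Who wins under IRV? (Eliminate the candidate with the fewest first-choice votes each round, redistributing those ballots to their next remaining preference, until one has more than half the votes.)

Ben

Round 1: Hiro 0, Noor 15, Ben 18, Sam 22. Hiro eliminated.
Round 2: Noor 15, Ben 18, Sam 22. Noor eliminated.
Round 3: Ben 33, Sam 22. Ben has a majority (≥28).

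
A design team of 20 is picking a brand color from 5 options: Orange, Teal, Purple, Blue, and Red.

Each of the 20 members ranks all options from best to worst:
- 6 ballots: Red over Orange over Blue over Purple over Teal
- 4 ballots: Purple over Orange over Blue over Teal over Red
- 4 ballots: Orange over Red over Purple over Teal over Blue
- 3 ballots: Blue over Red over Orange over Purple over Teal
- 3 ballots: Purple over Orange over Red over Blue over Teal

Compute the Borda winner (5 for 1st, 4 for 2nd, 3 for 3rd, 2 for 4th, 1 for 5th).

Orange: 6×4 + 4×4 + 4×5 + 3×3 + 3×4 = 81
Teal: 6×1 + 4×2 + 4×2 + 3×1 + 3×1 = 28
Purple: 6×2 + 4×5 + 4×3 + 3×2 + 3×5 = 65
Blue: 6×3 + 4×3 + 4×1 + 3×5 + 3×2 = 55
Red: 6×5 + 4×1 + 4×4 + 3×4 + 3×3 = 71

Orange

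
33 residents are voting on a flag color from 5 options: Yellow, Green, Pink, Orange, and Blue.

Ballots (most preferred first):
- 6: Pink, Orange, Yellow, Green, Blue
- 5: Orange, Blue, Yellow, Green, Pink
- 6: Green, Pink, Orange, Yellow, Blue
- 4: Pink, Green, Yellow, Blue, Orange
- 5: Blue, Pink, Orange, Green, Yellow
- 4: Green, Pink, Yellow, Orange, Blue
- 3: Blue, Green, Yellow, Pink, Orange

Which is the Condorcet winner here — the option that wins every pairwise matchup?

Green

Green vs Yellow: 22–11
Green vs Pink: 18–15
Green vs Orange: 17–16
Green vs Blue: 20–13
Green beats every other option.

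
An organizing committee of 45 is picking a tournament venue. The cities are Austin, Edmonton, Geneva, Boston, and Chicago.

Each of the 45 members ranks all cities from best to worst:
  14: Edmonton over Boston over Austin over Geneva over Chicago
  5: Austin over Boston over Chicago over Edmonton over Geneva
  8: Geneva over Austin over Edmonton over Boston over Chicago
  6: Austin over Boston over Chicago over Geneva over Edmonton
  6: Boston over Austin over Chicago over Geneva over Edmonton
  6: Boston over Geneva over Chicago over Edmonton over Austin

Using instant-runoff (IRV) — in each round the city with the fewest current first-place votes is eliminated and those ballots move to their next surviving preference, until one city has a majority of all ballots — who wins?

Round 1: Austin 11, Edmonton 14, Geneva 8, Boston 12, Chicago 0. Chicago eliminated.
Round 2: Austin 11, Edmonton 14, Geneva 8, Boston 12. Geneva eliminated.
Round 3: Austin 19, Edmonton 14, Boston 12. Boston eliminated.
Round 4: Austin 25, Edmonton 20. Austin has a majority (≥23).

Austin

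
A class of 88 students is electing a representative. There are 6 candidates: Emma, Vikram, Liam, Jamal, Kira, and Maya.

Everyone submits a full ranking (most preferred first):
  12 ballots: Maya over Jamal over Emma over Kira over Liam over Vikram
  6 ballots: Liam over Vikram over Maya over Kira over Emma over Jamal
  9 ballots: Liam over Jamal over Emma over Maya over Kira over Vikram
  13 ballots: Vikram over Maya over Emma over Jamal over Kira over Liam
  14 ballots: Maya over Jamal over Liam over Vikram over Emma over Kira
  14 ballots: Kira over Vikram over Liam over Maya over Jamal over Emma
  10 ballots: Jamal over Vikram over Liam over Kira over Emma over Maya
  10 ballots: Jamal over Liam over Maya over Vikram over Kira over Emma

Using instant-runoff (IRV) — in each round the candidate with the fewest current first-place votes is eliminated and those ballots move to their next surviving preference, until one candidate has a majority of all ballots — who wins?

Round 1: Emma 0, Vikram 13, Liam 15, Jamal 20, Kira 14, Maya 26. Emma eliminated.
Round 2: Vikram 13, Liam 15, Jamal 20, Kira 14, Maya 26. Vikram eliminated.
Round 3: Liam 15, Jamal 20, Kira 14, Maya 39. Kira eliminated.
Round 4: Liam 29, Jamal 20, Maya 39. Jamal eliminated.
Round 5: Liam 49, Maya 39. Liam has a majority (≥45).

Liam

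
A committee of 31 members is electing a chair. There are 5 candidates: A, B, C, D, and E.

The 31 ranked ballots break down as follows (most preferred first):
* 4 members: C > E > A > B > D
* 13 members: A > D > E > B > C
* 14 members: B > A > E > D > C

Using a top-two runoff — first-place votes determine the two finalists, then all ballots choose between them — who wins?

A

Round 1 first-place votes: A 13, B 14, C 4, D 0, E 0. B and A advance.
Runoff: B is ranked above A on 14 ballots, A above B on 17.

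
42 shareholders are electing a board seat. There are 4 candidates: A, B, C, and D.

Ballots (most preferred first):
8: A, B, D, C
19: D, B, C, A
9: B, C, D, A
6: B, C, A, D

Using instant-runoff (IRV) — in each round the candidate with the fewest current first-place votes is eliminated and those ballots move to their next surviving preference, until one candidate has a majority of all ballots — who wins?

Round 1: A 8, B 15, C 0, D 19. C eliminated.
Round 2: A 8, B 15, D 19. A eliminated.
Round 3: B 23, D 19. B has a majority (≥22).

B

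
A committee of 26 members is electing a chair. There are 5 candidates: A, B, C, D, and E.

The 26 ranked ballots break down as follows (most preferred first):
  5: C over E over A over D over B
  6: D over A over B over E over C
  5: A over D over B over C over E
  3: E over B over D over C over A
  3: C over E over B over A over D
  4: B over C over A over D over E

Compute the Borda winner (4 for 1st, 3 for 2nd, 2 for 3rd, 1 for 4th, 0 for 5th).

A

A: 5×2 + 6×3 + 5×4 + 3×0 + 3×1 + 4×2 = 59
B: 5×0 + 6×2 + 5×2 + 3×3 + 3×2 + 4×4 = 53
C: 5×4 + 6×0 + 5×1 + 3×1 + 3×4 + 4×3 = 52
D: 5×1 + 6×4 + 5×3 + 3×2 + 3×0 + 4×1 = 54
E: 5×3 + 6×1 + 5×0 + 3×4 + 3×3 + 4×0 = 42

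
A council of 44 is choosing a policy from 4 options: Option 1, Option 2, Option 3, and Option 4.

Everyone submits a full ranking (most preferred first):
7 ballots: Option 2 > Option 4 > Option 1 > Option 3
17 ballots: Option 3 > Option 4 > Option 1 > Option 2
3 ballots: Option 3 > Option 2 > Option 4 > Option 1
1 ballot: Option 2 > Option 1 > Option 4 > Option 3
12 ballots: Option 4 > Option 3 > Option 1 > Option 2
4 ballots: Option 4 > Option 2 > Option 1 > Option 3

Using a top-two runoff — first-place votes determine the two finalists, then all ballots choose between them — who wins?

Option 4

Round 1 first-place votes: Option 1 0, Option 2 8, Option 3 20, Option 4 16. Option 3 and Option 4 advance.
Runoff: Option 3 is ranked above Option 4 on 20 ballots, Option 4 above Option 3 on 24.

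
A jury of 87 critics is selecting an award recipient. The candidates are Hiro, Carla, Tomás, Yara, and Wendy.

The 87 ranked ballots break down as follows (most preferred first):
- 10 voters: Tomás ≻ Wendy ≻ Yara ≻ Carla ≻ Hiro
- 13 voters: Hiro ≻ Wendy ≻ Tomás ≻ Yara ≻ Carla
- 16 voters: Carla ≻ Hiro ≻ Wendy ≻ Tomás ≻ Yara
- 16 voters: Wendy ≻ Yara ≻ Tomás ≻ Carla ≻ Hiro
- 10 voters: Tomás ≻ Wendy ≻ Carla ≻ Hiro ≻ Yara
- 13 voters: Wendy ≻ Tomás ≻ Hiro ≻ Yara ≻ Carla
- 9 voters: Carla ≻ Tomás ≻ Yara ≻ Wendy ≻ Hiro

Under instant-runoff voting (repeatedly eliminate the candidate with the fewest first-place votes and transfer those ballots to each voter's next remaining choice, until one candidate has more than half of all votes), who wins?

Round 1: Hiro 13, Carla 25, Tomás 20, Yara 0, Wendy 29. Yara eliminated.
Round 2: Hiro 13, Carla 25, Tomás 20, Wendy 29. Hiro eliminated.
Round 3: Carla 25, Tomás 20, Wendy 42. Tomás eliminated.
Round 4: Carla 25, Wendy 62. Wendy has a majority (≥44).

Wendy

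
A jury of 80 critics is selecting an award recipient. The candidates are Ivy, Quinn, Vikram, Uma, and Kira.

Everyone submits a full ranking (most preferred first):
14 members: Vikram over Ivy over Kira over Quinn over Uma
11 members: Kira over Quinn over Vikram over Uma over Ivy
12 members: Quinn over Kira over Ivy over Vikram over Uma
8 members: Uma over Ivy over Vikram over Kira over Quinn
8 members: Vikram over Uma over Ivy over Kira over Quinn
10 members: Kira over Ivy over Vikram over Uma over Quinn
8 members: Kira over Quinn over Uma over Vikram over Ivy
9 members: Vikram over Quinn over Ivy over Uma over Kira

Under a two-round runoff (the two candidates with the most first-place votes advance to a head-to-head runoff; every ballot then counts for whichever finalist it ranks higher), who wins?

Round 1 first-place votes: Ivy 0, Quinn 12, Vikram 31, Uma 8, Kira 29. Vikram and Kira advance.
Runoff: Vikram is ranked above Kira on 39 ballots, Kira above Vikram on 41.

Kira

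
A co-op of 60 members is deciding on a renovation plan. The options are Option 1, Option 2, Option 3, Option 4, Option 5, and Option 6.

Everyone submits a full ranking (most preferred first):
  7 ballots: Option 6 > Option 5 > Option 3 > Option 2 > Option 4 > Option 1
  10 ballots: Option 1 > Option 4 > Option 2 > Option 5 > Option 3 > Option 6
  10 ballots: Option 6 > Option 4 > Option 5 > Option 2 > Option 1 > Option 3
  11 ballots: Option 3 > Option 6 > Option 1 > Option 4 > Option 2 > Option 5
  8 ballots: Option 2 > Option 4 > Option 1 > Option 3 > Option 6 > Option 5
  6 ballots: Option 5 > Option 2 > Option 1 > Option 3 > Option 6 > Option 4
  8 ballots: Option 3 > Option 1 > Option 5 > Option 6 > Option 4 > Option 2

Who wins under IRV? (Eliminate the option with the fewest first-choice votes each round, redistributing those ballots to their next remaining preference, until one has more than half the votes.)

Round 1: Option 1 10, Option 2 8, Option 3 19, Option 4 0, Option 5 6, Option 6 17. Option 4 eliminated.
Round 2: Option 1 10, Option 2 8, Option 3 19, Option 5 6, Option 6 17. Option 5 eliminated.
Round 3: Option 1 10, Option 2 14, Option 3 19, Option 6 17. Option 1 eliminated.
Round 4: Option 2 24, Option 3 19, Option 6 17. Option 6 eliminated.
Round 5: Option 2 34, Option 3 26. Option 2 has a majority (≥31).

Option 2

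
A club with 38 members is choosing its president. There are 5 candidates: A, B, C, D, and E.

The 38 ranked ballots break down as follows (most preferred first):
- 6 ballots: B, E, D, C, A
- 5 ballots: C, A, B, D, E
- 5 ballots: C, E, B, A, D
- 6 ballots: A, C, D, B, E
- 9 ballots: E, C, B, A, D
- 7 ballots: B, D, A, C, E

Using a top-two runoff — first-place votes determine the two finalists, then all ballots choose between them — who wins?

C

Round 1 first-place votes: A 6, B 13, C 10, D 0, E 9. B and C advance.
Runoff: B is ranked above C on 13 ballots, C above B on 25.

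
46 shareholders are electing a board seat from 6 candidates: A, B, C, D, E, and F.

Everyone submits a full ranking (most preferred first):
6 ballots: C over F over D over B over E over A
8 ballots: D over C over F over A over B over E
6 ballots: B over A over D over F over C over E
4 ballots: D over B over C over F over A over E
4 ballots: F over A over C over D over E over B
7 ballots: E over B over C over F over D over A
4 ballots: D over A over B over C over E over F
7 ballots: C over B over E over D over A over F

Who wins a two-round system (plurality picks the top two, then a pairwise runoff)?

C

Round 1 first-place votes: A 0, B 6, C 13, D 16, E 7, F 4. D and C advance.
Runoff: D is ranked above C on 22 ballots, C above D on 24.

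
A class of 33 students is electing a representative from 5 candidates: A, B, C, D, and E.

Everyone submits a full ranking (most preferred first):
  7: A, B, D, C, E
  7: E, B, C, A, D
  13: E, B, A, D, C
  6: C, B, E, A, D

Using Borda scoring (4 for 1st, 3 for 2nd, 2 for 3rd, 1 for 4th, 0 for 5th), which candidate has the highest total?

A: 7×4 + 7×1 + 13×2 + 6×1 = 67
B: 7×3 + 7×3 + 13×3 + 6×3 = 99
C: 7×1 + 7×2 + 13×0 + 6×4 = 45
D: 7×2 + 7×0 + 13×1 + 6×0 = 27
E: 7×0 + 7×4 + 13×4 + 6×2 = 92

B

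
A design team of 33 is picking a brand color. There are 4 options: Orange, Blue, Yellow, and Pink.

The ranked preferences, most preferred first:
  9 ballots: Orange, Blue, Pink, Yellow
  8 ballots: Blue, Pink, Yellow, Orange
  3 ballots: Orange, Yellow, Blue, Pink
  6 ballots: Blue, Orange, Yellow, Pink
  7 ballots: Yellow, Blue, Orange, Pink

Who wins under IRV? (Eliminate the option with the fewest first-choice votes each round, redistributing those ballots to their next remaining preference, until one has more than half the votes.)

Blue

Round 1: Orange 12, Blue 14, Yellow 7, Pink 0. Pink eliminated.
Round 2: Orange 12, Blue 14, Yellow 7. Yellow eliminated.
Round 3: Orange 12, Blue 21. Blue has a majority (≥17).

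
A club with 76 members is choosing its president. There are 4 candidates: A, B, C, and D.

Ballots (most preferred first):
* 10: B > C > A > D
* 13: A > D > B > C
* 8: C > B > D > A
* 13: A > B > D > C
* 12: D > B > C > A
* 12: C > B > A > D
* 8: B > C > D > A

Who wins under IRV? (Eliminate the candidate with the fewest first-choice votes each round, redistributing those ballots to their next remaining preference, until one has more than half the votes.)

Round 1: A 26, B 18, C 20, D 12. D eliminated.
Round 2: A 26, B 30, C 20. C eliminated.
Round 3: A 26, B 50. B has a majority (≥39).

B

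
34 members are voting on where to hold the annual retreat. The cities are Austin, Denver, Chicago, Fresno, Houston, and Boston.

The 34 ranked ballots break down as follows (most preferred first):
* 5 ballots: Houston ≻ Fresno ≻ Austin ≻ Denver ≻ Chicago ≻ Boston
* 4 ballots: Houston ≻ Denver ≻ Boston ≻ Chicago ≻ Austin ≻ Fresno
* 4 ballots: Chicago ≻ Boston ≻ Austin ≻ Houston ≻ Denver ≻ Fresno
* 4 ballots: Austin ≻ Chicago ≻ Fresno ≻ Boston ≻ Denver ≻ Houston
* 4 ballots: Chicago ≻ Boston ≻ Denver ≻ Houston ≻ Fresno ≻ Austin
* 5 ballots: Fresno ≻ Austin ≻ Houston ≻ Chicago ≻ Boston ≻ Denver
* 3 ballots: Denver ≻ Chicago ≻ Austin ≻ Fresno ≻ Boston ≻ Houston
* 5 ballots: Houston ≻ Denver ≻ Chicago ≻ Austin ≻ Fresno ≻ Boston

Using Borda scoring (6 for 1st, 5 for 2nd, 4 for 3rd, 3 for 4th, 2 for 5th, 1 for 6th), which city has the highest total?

Austin: 5×4 + 4×2 + 4×4 + 4×6 + 4×1 + 5×5 + 3×4 + 5×3 = 124
Denver: 5×3 + 4×5 + 4×2 + 4×2 + 4×4 + 5×1 + 3×6 + 5×5 = 115
Chicago: 5×2 + 4×3 + 4×6 + 4×5 + 4×6 + 5×3 + 3×5 + 5×4 = 140
Fresno: 5×5 + 4×1 + 4×1 + 4×4 + 4×2 + 5×6 + 3×3 + 5×2 = 106
Houston: 5×6 + 4×6 + 4×3 + 4×1 + 4×3 + 5×4 + 3×1 + 5×6 = 135
Boston: 5×1 + 4×4 + 4×5 + 4×3 + 4×5 + 5×2 + 3×2 + 5×1 = 94

Chicago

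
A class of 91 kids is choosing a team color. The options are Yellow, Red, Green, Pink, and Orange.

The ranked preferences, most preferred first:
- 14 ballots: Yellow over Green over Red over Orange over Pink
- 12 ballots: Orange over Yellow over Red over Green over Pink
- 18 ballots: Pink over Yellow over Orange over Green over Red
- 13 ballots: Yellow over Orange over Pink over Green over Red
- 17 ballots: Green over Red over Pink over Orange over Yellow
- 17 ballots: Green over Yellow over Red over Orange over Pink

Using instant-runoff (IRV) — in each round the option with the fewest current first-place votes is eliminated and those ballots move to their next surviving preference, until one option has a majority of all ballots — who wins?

Yellow

Round 1: Yellow 27, Red 0, Green 34, Pink 18, Orange 12. Red eliminated.
Round 2: Yellow 27, Green 34, Pink 18, Orange 12. Orange eliminated.
Round 3: Yellow 39, Green 34, Pink 18. Pink eliminated.
Round 4: Yellow 57, Green 34. Yellow has a majority (≥46).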